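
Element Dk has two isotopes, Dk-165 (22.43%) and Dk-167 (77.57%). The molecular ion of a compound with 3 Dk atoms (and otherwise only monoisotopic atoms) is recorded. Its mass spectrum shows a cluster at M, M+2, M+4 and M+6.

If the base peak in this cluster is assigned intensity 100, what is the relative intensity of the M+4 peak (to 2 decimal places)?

86.75

(0.2243 + 0.7757)^3 gives M 0.0113, M+2 0.1171, M+4 0.4049, M+6 0.4667; the largest is M+6.
P(M+6) = C(3,3) × 0.2243^0 × 0.7757^3 = 1 × 1.0000 × 0.46674683 = 0.466747 (base)
P(M+4) = C(3,2) × 0.2243^1 × 0.7757^2 = 3 × 0.2243 × 0.60171049 = 0.404891
Relative intensity = 0.404891 / 0.466747 × 100 = 86.75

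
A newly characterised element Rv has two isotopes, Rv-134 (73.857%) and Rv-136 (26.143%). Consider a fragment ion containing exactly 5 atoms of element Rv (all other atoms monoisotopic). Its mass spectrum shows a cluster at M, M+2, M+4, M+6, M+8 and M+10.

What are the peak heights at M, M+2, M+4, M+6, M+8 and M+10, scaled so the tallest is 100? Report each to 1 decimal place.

Each Rv atom is independently Rv-134 (p = 0.73857) or Rv-136 (q = 0.26143); the cluster is the binomial expansion (p + q)^5.
P(M) = 0.73857^5 = 0.219765
P(M+2) = 5 × 0.73857^4 × 0.26143^1 = 0.388948
P(M+4) = 10 × 0.73857^3 × 0.26143^2 = 0.275350
P(M+6) = 10 × 0.73857^2 × 0.26143^3 = 0.097465
P(M+8) = 5 × 0.73857^1 × 0.26143^4 = 0.017250
P(M+10) = 0.26143^5 = 0.001221
The M+2 peak is largest (0.388948); scaling to 100 gives 56.5 : 100.0 : 70.8 : 25.1 : 4.4 : 0.3.

56.5 : 100.0 : 70.8 : 25.1 : 4.4 : 0.3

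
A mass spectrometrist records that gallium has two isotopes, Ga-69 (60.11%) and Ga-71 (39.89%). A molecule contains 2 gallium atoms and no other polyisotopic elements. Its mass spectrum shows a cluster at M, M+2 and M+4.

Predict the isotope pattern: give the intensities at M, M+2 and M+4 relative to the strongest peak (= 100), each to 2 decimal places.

Each Ga atom is independently Ga-69 (p = 0.6011) or Ga-71 (q = 0.3989); the cluster is the binomial expansion (p + q)^2.
P(M) = 0.6011^2 = 0.361321
P(M+2) = 2 × 0.6011^1 × 0.3989^1 = 0.479558
P(M+4) = 0.3989^2 = 0.159121
The M+2 peak is largest (0.479558); scaling to 100 gives 75.34 : 100.00 : 33.18.

75.34 : 100.00 : 33.18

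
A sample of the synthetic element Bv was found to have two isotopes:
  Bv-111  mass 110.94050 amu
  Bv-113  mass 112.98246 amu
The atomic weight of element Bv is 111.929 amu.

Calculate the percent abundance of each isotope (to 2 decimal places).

Bv-111: 51.59%, Bv-113: 48.41%

With x = fraction of Bv-111 (so Bv-113 is 1 − x):
110.94050·x + 112.98246·(1 − x) = 111.929
(110.94050 − 112.98246)·x = 111.929 − 112.98246
x = -1.05346 / -2.04196 = 0.51591 → 51.59% Bv-111, 48.41% Bv-113.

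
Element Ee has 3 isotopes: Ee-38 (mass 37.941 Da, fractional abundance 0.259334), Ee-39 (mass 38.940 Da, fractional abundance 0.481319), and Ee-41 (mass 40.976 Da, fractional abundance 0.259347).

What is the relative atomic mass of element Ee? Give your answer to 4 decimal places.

39.2090 Da

Ar = Σ fᵢ·mᵢ = 0.259334 × 37.941 + 0.481319 × 38.940 + 0.259347 × 40.976
= 9.83939 + 18.74256 + 10.62700 = 39.20895 Da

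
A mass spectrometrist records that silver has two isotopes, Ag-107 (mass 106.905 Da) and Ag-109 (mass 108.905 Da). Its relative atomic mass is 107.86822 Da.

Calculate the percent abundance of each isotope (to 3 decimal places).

Ag-107: 51.839%, Ag-109: 48.161%

Writing the weighted mean with unknown fraction x of Ag-107:
106.905·x + 108.905·(1 − x) = 107.86822
(106.905 − 108.905)·x = 107.86822 − 108.905
x = -1.03678 / -2.000 = 0.51839 → 51.839% Ag-107, 48.161% Ag-109.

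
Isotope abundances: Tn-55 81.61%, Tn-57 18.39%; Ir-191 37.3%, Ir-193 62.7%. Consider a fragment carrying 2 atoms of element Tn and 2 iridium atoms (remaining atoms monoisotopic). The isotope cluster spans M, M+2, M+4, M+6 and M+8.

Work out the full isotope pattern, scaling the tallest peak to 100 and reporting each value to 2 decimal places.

22.77 : 86.82 : 100.00 : 32.89 : 3.27

Element Tn pattern (n=2): 0.66601921 : 0.30016158 : 0.03381921
Iridium pattern (n=2): 0.139129 : 0.467742 : 0.393129
Convolve the two distributions (both contribute in 2-u steps):
  M: 0.66601921×0.139129 = 0.092663
  M+2: 0.66601921×0.467742 + 0.30016158×0.139129 = 0.353286
  M+4: 0.66601921×0.393129 + 0.30016158×0.467742 + 0.03381921×0.139129 = 0.406935
  M+6: 0.30016158×0.393129 + 0.03381921×0.467742 = 0.133821
  M+8: 0.03381921×0.393129 = 0.013295
Scale to base peak (0.406935) = 100: 22.77 : 86.82 : 100.00 : 32.89 : 3.27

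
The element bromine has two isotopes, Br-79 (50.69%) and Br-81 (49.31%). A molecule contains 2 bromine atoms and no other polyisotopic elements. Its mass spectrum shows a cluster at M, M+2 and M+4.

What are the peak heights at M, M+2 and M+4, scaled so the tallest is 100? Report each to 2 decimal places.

51.40 : 100.00 : 48.64

Expanding (0.5069 + 0.4931)^2:
P(M) = 0.5069^2 = 0.256948
P(M+2) = 2 × 0.5069^1 × 0.4931^1 = 0.499905
P(M+4) = 0.4931^2 = 0.243148
The M+2 peak is largest (0.499905); scaling to 100 gives 51.40 : 100.00 : 48.64.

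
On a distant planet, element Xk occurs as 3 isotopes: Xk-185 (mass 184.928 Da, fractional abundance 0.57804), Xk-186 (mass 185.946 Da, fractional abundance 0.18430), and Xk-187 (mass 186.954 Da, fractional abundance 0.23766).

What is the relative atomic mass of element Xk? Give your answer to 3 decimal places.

185.597 Da

Average mass = Σ (abundance × isotope mass) = 0.57804 × 184.928 + 0.18430 × 185.946 + 0.23766 × 186.954
= 106.8958 + 34.2698 + 44.4315 = 185.5971 Da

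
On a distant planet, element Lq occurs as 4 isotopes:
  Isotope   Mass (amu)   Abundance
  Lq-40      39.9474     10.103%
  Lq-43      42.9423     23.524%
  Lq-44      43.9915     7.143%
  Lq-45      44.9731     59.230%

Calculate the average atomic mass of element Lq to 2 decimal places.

The abundance-weighted mean is 0.10103 × 39.9474 + 0.23524 × 42.9423 + 0.07143 × 43.9915 + 0.59230 × 44.9731
= 4.03589 + 10.10175 + 3.14231 + 26.63757 = 43.91752 amu

43.92 amu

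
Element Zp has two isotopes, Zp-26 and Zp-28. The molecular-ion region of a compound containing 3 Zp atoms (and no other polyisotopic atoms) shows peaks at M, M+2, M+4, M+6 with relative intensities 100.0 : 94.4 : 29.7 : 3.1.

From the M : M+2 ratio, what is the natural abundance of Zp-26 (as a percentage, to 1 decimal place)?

Let p = fractional abundance of Zp-26. I(M+2)/I(M) = [C(3,1)·p^2·(1−p)] / p^3 = 3·(1−p)/p = 94.4/100.0 = 0.9440
(1−p)/p = 0.9440/3 = 0.3147  ⇒  p = 1/(1 + 0.3147) = 0.7606
Zp-26: 76.1%, Zp-28: 23.9%.

76.1%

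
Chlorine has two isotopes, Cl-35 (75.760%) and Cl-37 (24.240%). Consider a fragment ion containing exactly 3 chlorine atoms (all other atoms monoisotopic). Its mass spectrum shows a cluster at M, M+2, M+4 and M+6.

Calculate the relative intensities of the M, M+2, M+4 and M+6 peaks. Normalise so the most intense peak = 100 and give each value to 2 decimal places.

The 3 Cl atoms are independent, so intensities follow the terms of (0.75760 + 0.24240)^3.
P(M) = 0.75760^3 = 0.434830
P(M+2) = 3 × 0.75760^2 × 0.24240^1 = 0.417382
P(M+4) = 3 × 0.75760^1 × 0.24240^2 = 0.133545
P(M+6) = 0.24240^3 = 0.014243
The M peak is largest (0.434830); scaling to 100 gives 100.00 : 95.99 : 30.71 : 3.28.

100.00 : 95.99 : 30.71 : 3.28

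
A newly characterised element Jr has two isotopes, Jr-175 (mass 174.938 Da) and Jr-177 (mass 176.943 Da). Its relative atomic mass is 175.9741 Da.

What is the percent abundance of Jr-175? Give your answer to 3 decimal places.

48.324%

Let x be the fractional abundance of Jr-175; then Jr-177 has abundance 1 − x.
174.938·x + 176.943·(1 − x) = 175.9741
(174.938 − 176.943)·x = 175.9741 − 176.943
x = -0.9689 / -2.005 = 0.48324 → 48.324% Jr-175, 51.676% Jr-177.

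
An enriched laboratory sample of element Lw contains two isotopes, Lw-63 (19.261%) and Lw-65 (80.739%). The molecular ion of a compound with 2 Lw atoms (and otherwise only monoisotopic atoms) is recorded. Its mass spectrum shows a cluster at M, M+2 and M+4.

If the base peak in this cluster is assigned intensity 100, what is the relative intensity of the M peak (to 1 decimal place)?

(0.19261 + 0.80739)^2 gives M 0.0371, M+2 0.3110, M+4 0.6519; the largest is M+4.
P(M+4) = C(2,2) × 0.19261^0 × 0.80739^2 = 1 × 1.0000 × 0.65187861 = 0.651879 (base)
P(M) = C(2,0) × 0.19261^2 × 0.80739^0 = 1 × 0.03709861 × 1.0000 = 0.037099
Relative intensity = 0.037099 / 0.651879 × 100 = 5.7

5.7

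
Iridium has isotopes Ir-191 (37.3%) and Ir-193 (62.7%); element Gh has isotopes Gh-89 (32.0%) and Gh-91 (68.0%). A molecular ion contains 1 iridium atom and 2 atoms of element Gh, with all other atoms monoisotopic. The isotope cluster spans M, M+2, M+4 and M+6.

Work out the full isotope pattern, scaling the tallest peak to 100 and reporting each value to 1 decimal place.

Iridium pattern (n=1): 0.3730 : 0.6270
Element Gh pattern (n=2): 0.1024 : 0.4352 : 0.4624
Convolve the two distributions (both contribute in 2-u steps):
  M: 0.3730×0.1024 = 0.038195
  M+2: 0.3730×0.4352 + 0.6270×0.1024 = 0.226534
  M+4: 0.3730×0.4624 + 0.6270×0.4352 = 0.445346
  M+6: 0.6270×0.4624 = 0.289925
Scale to base peak (0.445346) = 100: 8.6 : 50.9 : 100.0 : 65.1

8.6 : 50.9 : 100.0 : 65.1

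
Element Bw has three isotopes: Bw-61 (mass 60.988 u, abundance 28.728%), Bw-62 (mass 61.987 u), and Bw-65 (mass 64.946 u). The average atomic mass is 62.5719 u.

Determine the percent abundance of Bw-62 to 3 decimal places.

41.806%

The remaining 71.272% is split between Bw-62 (fraction x) and Bw-65 (fraction 0.71272 − x).
Substituting: 61.987x + 64.946(0.71272 − x) = 45.05126736
(61.987 − 64.946)x = -1.23704576  ⇒  x = 0.41806, y = 0.29466
Bw-62: 41.806%, Bw-65: 29.466%.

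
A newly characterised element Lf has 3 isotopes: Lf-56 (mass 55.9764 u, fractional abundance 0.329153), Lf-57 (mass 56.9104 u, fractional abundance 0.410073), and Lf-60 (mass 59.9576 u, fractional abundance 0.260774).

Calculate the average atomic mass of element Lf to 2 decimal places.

57.40 u

The abundance-weighted mean is 0.329153 × 55.9764 + 0.410073 × 56.9104 + 0.260774 × 59.9576
= 18.42480 + 23.33742 + 15.63538 = 57.39760 u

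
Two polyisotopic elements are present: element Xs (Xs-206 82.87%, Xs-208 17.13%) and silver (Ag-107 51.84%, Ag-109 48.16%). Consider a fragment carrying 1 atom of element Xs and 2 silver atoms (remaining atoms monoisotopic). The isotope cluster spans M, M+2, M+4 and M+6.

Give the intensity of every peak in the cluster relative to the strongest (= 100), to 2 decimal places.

Element Xs pattern (n=1): 0.8287 : 0.1713
Silver pattern (n=2): 0.26873856 : 0.49932288 : 0.23193856
Convolve the two distributions (both contribute in 2-u steps):
  M: 0.8287×0.26873856 = 0.222704
  M+2: 0.8287×0.49932288 + 0.1713×0.26873856 = 0.459824
  M+4: 0.8287×0.23193856 + 0.1713×0.49932288 = 0.277741
  M+6: 0.1713×0.23193856 = 0.039731
Scale to base peak (0.459824) = 100: 48.43 : 100.00 : 60.40 : 8.64

48.43 : 100.00 : 60.40 : 8.64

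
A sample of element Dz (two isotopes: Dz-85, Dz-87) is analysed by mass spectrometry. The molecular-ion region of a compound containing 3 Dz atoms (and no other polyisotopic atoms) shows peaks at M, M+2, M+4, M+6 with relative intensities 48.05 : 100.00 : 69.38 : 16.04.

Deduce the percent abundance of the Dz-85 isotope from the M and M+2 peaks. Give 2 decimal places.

59.04%

Write p for the Dz-85 fraction. I(M+2)/I(M) = [C(3,1)·p^2·(1−p)] / p^3 = 3·(1−p)/p = 100.00/48.05 = 2.0812
(1−p)/p = 2.0812/3 = 0.6937  ⇒  p = 1/(1 + 0.6937) = 0.5904
Dz-85: 59.04%, Dz-87: 40.96%.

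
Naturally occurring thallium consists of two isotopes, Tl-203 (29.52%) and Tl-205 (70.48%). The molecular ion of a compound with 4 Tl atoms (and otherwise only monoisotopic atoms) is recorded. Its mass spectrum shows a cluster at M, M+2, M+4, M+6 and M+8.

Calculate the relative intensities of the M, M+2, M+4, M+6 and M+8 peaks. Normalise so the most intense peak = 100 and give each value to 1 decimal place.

Expanding (0.2952 + 0.7048)^4:
P(M) = 0.2952^4 = 0.007594
P(M+2) = 4 × 0.2952^3 × 0.7048^1 = 0.072523
P(M+4) = 6 × 0.2952^2 × 0.7048^2 = 0.259726
P(M+6) = 4 × 0.2952^1 × 0.7048^3 = 0.413403
P(M+8) = 0.7048^4 = 0.246754
The M+6 peak is largest (0.413403); scaling to 100 gives 1.8 : 17.5 : 62.8 : 100.0 : 59.7.

1.8 : 17.5 : 62.8 : 100.0 : 59.7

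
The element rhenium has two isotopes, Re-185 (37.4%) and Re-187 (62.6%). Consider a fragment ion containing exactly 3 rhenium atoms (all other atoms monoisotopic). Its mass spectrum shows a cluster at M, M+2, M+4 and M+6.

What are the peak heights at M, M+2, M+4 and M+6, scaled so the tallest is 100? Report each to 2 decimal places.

11.90 : 59.74 : 100.00 : 55.79

The 3 Re atoms are independent, so intensities follow the terms of (0.374 + 0.626)^3.
P(M) = 0.374^3 = 0.052314
P(M+2) = 3 × 0.374^2 × 0.626^1 = 0.262687
P(M+4) = 3 × 0.374^1 × 0.626^2 = 0.439685
P(M+6) = 0.626^3 = 0.245314
The M+4 peak is largest (0.439685); scaling to 100 gives 11.90 : 59.74 : 100.00 : 55.79.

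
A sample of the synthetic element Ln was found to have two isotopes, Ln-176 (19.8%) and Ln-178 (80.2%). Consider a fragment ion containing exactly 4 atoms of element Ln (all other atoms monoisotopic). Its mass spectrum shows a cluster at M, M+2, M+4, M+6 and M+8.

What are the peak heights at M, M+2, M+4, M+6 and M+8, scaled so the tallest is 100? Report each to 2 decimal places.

0.37 : 6.02 : 36.57 : 98.75 : 100.00

Each Ln atom is independently Ln-176 (p = 0.198) or Ln-178 (q = 0.802); the cluster is the binomial expansion (p + q)^4.
P(M) = 0.198^4 = 0.001537
P(M+2) = 4 × 0.198^3 × 0.802^1 = 0.024902
P(M+4) = 6 × 0.198^2 × 0.802^2 = 0.151297
P(M+6) = 4 × 0.198^1 × 0.802^3 = 0.408553
P(M+8) = 0.802^4 = 0.413711
The M+8 peak is largest (0.413711); scaling to 100 gives 0.37 : 6.02 : 36.57 : 98.75 : 100.00.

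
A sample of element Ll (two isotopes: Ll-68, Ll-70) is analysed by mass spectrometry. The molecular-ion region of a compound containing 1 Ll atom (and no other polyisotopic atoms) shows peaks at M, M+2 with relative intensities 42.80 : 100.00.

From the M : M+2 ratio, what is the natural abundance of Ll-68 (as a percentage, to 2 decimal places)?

29.97%

Write p for the Ll-68 fraction. I(M+2)/I(M) = [C(1,1)·p^0·(1−p)] / p^1 = 1·(1−p)/p = 100.00/42.80 = 2.3364
(1−p)/p = 2.3364/1 = 2.3364  ⇒  p = 1/(1 + 2.3364) = 0.2997
Ll-68: 29.97%, Ll-70: 70.03%.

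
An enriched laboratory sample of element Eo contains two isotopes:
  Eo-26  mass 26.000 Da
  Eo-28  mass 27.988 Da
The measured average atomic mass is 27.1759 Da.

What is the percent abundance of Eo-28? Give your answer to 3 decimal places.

Let x be the fractional abundance of Eo-26; then Eo-28 has abundance 1 − x.
26.000·x + 27.988·(1 − x) = 27.1759
(26.000 − 27.988)·x = 27.1759 − 27.988
x = -0.8121 / -1.988 = 0.40850 → 40.850% Eo-26, 59.150% Eo-28.

59.150%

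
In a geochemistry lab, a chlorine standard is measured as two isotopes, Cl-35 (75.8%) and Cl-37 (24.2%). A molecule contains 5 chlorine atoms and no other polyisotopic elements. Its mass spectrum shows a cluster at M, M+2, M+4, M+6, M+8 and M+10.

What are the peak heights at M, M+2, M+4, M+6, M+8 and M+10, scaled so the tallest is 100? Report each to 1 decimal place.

62.6 : 100.0 : 63.9 : 20.4 : 3.3 : 0.2

Expanding (0.758 + 0.242)^5:
P(M) = 0.758^5 = 0.250234
P(M+2) = 5 × 0.758^4 × 0.242^1 = 0.399450
P(M+4) = 10 × 0.758^3 × 0.242^2 = 0.255058
P(M+6) = 10 × 0.758^2 × 0.242^3 = 0.081430
P(M+8) = 5 × 0.758^1 × 0.242^4 = 0.012999
P(M+10) = 0.242^5 = 0.000830
The M+2 peak is largest (0.399450); scaling to 100 gives 62.6 : 100.0 : 63.9 : 20.4 : 3.3 : 0.2.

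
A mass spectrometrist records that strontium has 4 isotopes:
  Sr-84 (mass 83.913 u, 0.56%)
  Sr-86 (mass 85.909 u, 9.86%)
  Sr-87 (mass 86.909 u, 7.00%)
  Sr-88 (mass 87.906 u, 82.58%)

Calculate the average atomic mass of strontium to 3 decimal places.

87.617 u

Weight each isotope mass by its fractional abundance: 0.0056 × 83.913 + 0.0986 × 85.909 + 0.0700 × 86.909 + 0.8258 × 87.906
= 0.4699 + 8.4706 + 6.0836 + 72.5928 = 87.6169 u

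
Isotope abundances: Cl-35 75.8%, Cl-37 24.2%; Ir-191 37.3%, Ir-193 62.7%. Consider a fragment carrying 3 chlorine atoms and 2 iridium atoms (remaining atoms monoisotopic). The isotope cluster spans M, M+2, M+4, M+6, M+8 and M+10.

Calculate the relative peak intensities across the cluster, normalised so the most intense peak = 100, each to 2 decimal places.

15.74 : 68.01 : 100.00 : 59.31 : 15.33 : 1.45

Chlorine pattern (n=3): 0.43551951 : 0.41713346 : 0.13317454 : 0.01417249
Iridium pattern (n=2): 0.139129 : 0.467742 : 0.393129
Convolve the two distributions (both contribute in 2-u steps):
  M: 0.43551951×0.139129 = 0.060593
  M+2: 0.43551951×0.467742 + 0.41713346×0.139129 = 0.261746
  M+4: 0.43551951×0.393129 + 0.41713346×0.467742 + 0.13317454×0.139129 = 0.384855
  M+6: 0.41713346×0.393129 + 0.13317454×0.467742 + 0.01417249×0.139129 = 0.228250
  M+8: 0.13317454×0.393129 + 0.01417249×0.467742 = 0.058984
  M+10: 0.01417249×0.393129 = 0.005572
Scale to base peak (0.384855) = 100: 15.74 : 68.01 : 100.00 : 59.31 : 15.33 : 1.45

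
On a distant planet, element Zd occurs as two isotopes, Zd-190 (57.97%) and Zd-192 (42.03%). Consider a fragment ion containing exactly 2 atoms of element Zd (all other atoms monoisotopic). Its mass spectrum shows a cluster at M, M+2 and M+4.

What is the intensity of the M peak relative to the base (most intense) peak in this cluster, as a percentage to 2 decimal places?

(0.5797 + 0.4203)^2 gives M 0.3361, M+2 0.4873, M+4 0.1767; the largest is M+2.
P(M+2) = C(2,1) × 0.5797^1 × 0.4203^1 = 2 × 0.5797 × 0.4203 = 0.487296 (base)
P(M) = C(2,0) × 0.5797^2 × 0.4203^0 = 1 × 0.33605209 × 1.0000 = 0.336052
Relative intensity = 0.336052 / 0.487296 × 100 = 68.96

68.96%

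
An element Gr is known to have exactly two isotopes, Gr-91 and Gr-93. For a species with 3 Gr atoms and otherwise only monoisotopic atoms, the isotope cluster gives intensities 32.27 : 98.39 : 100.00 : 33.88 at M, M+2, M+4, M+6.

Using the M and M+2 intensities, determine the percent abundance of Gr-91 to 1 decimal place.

49.6%

Write p for the Gr-91 fraction. I(M+2)/I(M) = [C(3,1)·p^2·(1−p)] / p^3 = 3·(1−p)/p = 98.39/32.27 = 3.0490
(1−p)/p = 3.0490/3 = 1.0163  ⇒  p = 1/(1 + 1.0163) = 0.4960
Gr-91: 49.6%, Gr-93: 50.4%.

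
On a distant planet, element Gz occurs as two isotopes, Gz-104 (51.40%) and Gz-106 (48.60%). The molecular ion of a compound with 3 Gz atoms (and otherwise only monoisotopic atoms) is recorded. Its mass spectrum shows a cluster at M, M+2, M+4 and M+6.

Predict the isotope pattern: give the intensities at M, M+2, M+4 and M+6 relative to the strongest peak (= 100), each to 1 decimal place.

35.3 : 100.0 : 94.6 : 29.8

The 3 Gz atoms are independent, so intensities follow the terms of (0.5140 + 0.4860)^3.
P(M) = 0.5140^3 = 0.135797
P(M+2) = 3 × 0.5140^2 × 0.4860^1 = 0.385198
P(M+4) = 3 × 0.5140^1 × 0.4860^2 = 0.364214
P(M+6) = 0.4860^3 = 0.114791
The M+2 peak is largest (0.385198); scaling to 100 gives 35.3 : 100.0 : 94.6 : 29.8.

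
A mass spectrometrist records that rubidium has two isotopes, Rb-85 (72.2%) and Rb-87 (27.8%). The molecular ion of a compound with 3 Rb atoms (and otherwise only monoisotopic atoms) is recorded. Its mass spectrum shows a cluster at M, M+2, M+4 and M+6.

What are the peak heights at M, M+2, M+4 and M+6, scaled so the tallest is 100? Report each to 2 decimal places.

86.57 : 100.00 : 38.50 : 4.94

Each Rb atom is independently Rb-85 (p = 0.722) or Rb-87 (q = 0.278); the cluster is the binomial expansion (p + q)^3.
P(M) = 0.722^3 = 0.376367
P(M+2) = 3 × 0.722^2 × 0.278^1 = 0.434751
P(M+4) = 3 × 0.722^1 × 0.278^2 = 0.167397
P(M+6) = 0.278^3 = 0.021485
The M+2 peak is largest (0.434751); scaling to 100 gives 86.57 : 100.00 : 38.50 : 4.94.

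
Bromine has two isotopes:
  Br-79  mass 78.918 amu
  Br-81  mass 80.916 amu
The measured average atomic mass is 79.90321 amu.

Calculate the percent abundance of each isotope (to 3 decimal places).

Br-79: 50.690%, Br-81: 49.310%

Writing the weighted mean with unknown fraction x of Br-79:
78.918·x + 80.916·(1 − x) = 79.90321
(78.918 − 80.916)·x = 79.90321 − 80.916
x = -1.01279 / -1.998 = 0.50690 → 50.690% Br-79, 49.310% Br-81.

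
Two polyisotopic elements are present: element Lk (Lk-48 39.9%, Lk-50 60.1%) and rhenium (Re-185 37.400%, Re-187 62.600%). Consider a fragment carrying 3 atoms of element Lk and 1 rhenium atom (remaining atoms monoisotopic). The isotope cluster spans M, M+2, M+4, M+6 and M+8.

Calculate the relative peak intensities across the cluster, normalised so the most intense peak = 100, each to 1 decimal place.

Element Lk pattern (n=3): 0.0635212 : 0.2870394 : 0.4323576 : 0.2170818
Rhenium pattern (n=1): 0.3740 : 0.6260
Convolve the two distributions (both contribute in 2-u steps):
  M: 0.0635212×0.3740 = 0.023757
  M+2: 0.0635212×0.6260 + 0.2870394×0.3740 = 0.147117
  M+4: 0.2870394×0.6260 + 0.4323576×0.3740 = 0.341388
  M+6: 0.4323576×0.6260 + 0.2170818×0.3740 = 0.351844
  M+8: 0.2170818×0.6260 = 0.135893
Scale to base peak (0.351844) = 100: 6.8 : 41.8 : 97.0 : 100.0 : 38.6

6.8 : 41.8 : 97.0 : 100.0 : 38.6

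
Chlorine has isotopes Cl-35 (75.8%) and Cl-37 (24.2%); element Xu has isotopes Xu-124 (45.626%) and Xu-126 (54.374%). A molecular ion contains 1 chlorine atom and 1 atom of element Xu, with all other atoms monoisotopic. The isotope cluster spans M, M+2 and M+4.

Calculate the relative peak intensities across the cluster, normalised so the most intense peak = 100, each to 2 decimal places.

Chlorine pattern (n=1): 0.7580 : 0.2420
Element Xu pattern (n=1): 0.45626 : 0.54374
Convolve the two distributions (both contribute in 2-u steps):
  M: 0.7580×0.45626 = 0.345845
  M+2: 0.7580×0.54374 + 0.2420×0.45626 = 0.522570
  M+4: 0.2420×0.54374 = 0.131585
Scale to base peak (0.522570) = 100: 66.18 : 100.00 : 25.18

66.18 : 100.00 : 25.18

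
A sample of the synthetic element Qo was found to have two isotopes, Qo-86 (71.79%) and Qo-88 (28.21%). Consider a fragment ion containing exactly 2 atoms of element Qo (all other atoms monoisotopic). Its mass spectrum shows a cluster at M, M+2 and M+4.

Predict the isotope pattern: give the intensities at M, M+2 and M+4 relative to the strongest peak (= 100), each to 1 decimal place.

The 2 Qo atoms are independent, so intensities follow the terms of (0.7179 + 0.2821)^2.
P(M) = 0.7179^2 = 0.515380
P(M+2) = 2 × 0.7179^1 × 0.2821^1 = 0.405039
P(M+4) = 0.2821^2 = 0.079580
The M peak is largest (0.515380); scaling to 100 gives 100.0 : 78.6 : 15.4.

100.0 : 78.6 : 15.4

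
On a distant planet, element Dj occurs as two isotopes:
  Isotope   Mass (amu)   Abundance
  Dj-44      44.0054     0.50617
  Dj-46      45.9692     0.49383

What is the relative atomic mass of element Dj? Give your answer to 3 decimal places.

The abundance-weighted mean is 0.50617 × 44.0054 + 0.49383 × 45.9692
= 22.27421 + 22.70097 = 44.97518 amu

44.975 amu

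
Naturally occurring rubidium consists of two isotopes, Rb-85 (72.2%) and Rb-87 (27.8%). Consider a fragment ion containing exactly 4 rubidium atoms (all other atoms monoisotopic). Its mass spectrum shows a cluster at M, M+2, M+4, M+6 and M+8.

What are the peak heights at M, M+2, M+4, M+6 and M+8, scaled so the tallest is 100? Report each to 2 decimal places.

64.93 : 100.00 : 57.76 : 14.83 : 1.43

Each Rb atom is independently Rb-85 (p = 0.722) or Rb-87 (q = 0.278); the cluster is the binomial expansion (p + q)^4.
P(M) = 0.722^4 = 0.271737
P(M+2) = 4 × 0.722^3 × 0.278^1 = 0.418520
P(M+4) = 6 × 0.722^2 × 0.278^2 = 0.241721
P(M+6) = 4 × 0.722^1 × 0.278^3 = 0.062049
P(M+8) = 0.278^4 = 0.005973
The M+2 peak is largest (0.418520); scaling to 100 gives 64.93 : 100.00 : 57.76 : 14.83 : 1.43.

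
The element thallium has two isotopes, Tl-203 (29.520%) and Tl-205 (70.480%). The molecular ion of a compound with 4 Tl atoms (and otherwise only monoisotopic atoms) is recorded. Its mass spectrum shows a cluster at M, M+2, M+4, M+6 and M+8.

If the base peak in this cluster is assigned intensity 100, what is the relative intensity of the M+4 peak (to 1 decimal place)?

62.8

Binomial terms of (0.29520 + 0.70480)^4: M 0.0076, M+2 0.0725, M+4 0.2597, M+6 0.4134, M+8 0.2468 → M+6 is the base peak.
P(M+6) = C(4,3) × 0.29520^1 × 0.70480^3 = 4 × 0.2952 × 0.35010449 = 0.413403 (base)
P(M+4) = C(4,2) × 0.29520^2 × 0.70480^2 = 6 × 0.08714304 × 0.49674304 = 0.259726
Relative intensity = 0.259726 / 0.413403 × 100 = 62.8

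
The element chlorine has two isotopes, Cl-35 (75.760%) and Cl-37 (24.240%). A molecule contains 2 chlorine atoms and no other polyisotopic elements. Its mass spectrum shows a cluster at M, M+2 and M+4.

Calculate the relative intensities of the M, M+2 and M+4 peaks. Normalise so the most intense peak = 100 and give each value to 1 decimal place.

100.0 : 64.0 : 10.2

Each Cl atom is independently Cl-35 (p = 0.75760) or Cl-37 (q = 0.24240); the cluster is the binomial expansion (p + q)^2.
P(M) = 0.75760^2 = 0.573958
P(M+2) = 2 × 0.75760^1 × 0.24240^1 = 0.367284
P(M+4) = 0.24240^2 = 0.058758
The M peak is largest (0.573958); scaling to 100 gives 100.0 : 64.0 : 10.2.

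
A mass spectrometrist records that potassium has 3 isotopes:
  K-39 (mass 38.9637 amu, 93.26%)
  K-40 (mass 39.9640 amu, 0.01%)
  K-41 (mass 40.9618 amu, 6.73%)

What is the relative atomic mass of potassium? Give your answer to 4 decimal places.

The abundance-weighted mean is 0.9326 × 38.9637 + 0.0001 × 39.9640 + 0.0673 × 40.9618
= 36.33755 + 0.00400 + 2.75673 = 39.09828 amu

39.0983 amu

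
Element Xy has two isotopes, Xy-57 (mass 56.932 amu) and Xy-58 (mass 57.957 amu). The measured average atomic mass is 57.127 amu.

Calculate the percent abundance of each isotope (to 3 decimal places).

Xy-57: 80.976%, Xy-58: 19.024%

With x = fraction of Xy-57 (so Xy-58 is 1 − x):
56.932·x + 57.957·(1 − x) = 57.127
(56.932 − 57.957)·x = 57.127 − 57.957
x = -0.830 / -1.025 = 0.80976 → 80.976% Xy-57, 19.024% Xy-58.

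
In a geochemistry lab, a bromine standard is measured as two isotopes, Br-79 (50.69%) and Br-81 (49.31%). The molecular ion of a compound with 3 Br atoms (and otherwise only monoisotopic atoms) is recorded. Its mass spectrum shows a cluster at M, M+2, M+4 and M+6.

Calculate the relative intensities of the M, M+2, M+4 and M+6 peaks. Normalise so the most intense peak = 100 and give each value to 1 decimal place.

34.3 : 100.0 : 97.3 : 31.5

Each Br atom is independently Br-79 (p = 0.5069) or Br-81 (q = 0.4931); the cluster is the binomial expansion (p + q)^3.
P(M) = 0.5069^3 = 0.130247
P(M+2) = 3 × 0.5069^2 × 0.4931^1 = 0.380103
P(M+4) = 3 × 0.5069^1 × 0.4931^2 = 0.369755
P(M+6) = 0.4931^3 = 0.119896
The M+2 peak is largest (0.380103); scaling to 100 gives 34.3 : 100.0 : 97.3 : 31.5.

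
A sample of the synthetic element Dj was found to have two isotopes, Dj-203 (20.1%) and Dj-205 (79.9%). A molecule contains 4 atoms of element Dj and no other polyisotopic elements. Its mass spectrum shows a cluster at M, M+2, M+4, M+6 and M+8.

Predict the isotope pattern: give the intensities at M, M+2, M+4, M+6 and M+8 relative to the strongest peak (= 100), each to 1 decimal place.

0.4 : 6.3 : 37.7 : 100.0 : 99.4

The 4 Dj atoms are independent, so intensities follow the terms of (0.201 + 0.799)^4.
P(M) = 0.201^4 = 0.001632
P(M+2) = 4 × 0.201^3 × 0.799^1 = 0.025953
P(M+4) = 6 × 0.201^2 × 0.799^2 = 0.154752
P(M+6) = 4 × 0.201^1 × 0.799^3 = 0.410106
P(M+8) = 0.799^4 = 0.407556
The M+6 peak is largest (0.410106); scaling to 100 gives 0.4 : 6.3 : 37.7 : 100.0 : 99.4.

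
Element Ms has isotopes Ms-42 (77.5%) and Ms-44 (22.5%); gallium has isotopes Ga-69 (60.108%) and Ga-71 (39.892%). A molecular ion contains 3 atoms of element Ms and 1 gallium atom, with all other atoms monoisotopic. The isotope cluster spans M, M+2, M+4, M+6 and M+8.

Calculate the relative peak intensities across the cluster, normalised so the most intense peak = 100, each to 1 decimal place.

65.2 : 100.0 : 54.1 : 12.5 : 1.1

Element Ms pattern (n=3): 0.46548438 : 0.40542188 : 0.11770312 : 0.01139062
Gallium pattern (n=1): 0.60108 : 0.39892
Convolve the two distributions (both contribute in 2-u steps):
  M: 0.46548438×0.60108 = 0.279793
  M+2: 0.46548438×0.39892 + 0.40542188×0.60108 = 0.429382
  M+4: 0.40542188×0.39892 + 0.11770312×0.60108 = 0.232480
  M+6: 0.11770312×0.39892 + 0.01139062×0.60108 = 0.053801
  M+8: 0.01139062×0.39892 = 0.004544
Scale to base peak (0.429382) = 100: 65.2 : 100.0 : 54.1 : 12.5 : 1.1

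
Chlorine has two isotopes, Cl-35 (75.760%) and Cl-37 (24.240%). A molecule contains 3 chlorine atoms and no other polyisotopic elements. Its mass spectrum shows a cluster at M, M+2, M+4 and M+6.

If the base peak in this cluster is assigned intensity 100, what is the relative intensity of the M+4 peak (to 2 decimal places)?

Term probabilities: M 0.4348, M+2 0.4174, M+4 0.1335, M+6 0.0142. Base peak = M.
P(M) = C(3,0) × 0.75760^3 × 0.24240^0 = 1 × 0.4348304 × 1.0000 = 0.434830 (base)
P(M+4) = C(3,2) × 0.75760^1 × 0.24240^2 = 3 × 0.7576 × 0.05875776 = 0.133545
Relative intensity = 0.133545 / 0.434830 × 100 = 30.71

30.71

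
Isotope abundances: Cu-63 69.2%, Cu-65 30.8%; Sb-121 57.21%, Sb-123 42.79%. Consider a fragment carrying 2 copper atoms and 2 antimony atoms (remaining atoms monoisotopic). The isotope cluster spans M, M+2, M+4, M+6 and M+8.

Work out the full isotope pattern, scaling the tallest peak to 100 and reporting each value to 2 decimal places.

Copper pattern (n=2): 0.478864 : 0.426272 : 0.094864
Antimony pattern (n=2): 0.32729841 : 0.48960318 : 0.18309841
Convolve the two distributions (both contribute in 2-u steps):
  M: 0.478864×0.32729841 = 0.156731
  M+2: 0.478864×0.48960318 + 0.426272×0.32729841 = 0.373971
  M+4: 0.478864×0.18309841 + 0.426272×0.48960318 + 0.094864×0.32729841 = 0.327432
  M+6: 0.426272×0.18309841 + 0.094864×0.48960318 = 0.124495
  M+8: 0.094864×0.18309841 = 0.017369
Scale to base peak (0.373971) = 100: 41.91 : 100.00 : 87.56 : 33.29 : 4.64

41.91 : 100.00 : 87.56 : 33.29 : 4.64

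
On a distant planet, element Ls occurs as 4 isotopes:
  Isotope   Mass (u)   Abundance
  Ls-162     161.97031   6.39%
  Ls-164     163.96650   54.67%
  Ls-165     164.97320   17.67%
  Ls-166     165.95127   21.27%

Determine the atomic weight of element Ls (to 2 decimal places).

Average mass = Σ (abundance × isotope mass) = 0.0639 × 161.97031 + 0.5467 × 163.96650 + 0.1767 × 164.97320 + 0.2127 × 165.95127
= 10.349903 + 89.640486 + 29.150764 + 35.297835 = 164.438988 u

164.44 u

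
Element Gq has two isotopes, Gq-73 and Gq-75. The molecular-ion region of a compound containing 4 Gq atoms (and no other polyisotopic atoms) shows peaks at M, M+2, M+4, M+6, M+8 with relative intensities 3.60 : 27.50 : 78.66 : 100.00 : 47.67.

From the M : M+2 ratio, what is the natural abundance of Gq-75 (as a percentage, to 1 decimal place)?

Let p = fractional abundance of Gq-73. I(M+2)/I(M) = [C(4,1)·p^3·(1−p)] / p^4 = 4·(1−p)/p = 27.50/3.60 = 7.6389
(1−p)/p = 7.6389/4 = 1.9097  ⇒  p = 1/(1 + 1.9097) = 0.3437
Gq-73: 34.4%, Gq-75: 65.6%.

65.6%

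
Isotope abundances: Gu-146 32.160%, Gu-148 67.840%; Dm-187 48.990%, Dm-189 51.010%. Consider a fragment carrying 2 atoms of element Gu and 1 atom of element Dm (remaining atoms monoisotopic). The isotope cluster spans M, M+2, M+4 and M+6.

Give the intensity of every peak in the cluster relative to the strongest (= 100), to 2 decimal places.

Element Gu pattern (n=2): 0.10342656 : 0.43634688 : 0.46022656
Element Dm pattern (n=1): 0.4899 : 0.5101
Convolve the two distributions (both contribute in 2-u steps):
  M: 0.10342656×0.4899 = 0.050669
  M+2: 0.10342656×0.5101 + 0.43634688×0.4899 = 0.266524
  M+4: 0.43634688×0.5101 + 0.46022656×0.4899 = 0.448046
  M+6: 0.46022656×0.5101 = 0.234762
Scale to base peak (0.448046) = 100: 11.31 : 59.49 : 100.00 : 52.40

11.31 : 59.49 : 100.00 : 52.40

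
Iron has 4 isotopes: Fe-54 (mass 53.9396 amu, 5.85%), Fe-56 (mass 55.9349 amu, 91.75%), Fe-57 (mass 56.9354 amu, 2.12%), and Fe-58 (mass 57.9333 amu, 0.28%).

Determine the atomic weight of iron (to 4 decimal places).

Weight each isotope mass by its fractional abundance: 0.0585 × 53.9396 + 0.9175 × 55.9349 + 0.0212 × 56.9354 + 0.0028 × 57.9333
= 3.15547 + 51.32027 + 1.20703 + 0.16221 = 55.84498 amu

55.8450 amu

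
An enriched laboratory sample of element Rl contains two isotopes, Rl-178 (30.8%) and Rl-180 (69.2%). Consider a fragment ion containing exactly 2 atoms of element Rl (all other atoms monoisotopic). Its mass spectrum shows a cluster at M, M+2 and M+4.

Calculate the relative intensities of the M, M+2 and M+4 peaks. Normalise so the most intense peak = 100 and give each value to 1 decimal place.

19.8 : 89.0 : 100.0

The 2 Rl atoms are independent, so intensities follow the terms of (0.308 + 0.692)^2.
P(M) = 0.308^2 = 0.094864
P(M+2) = 2 × 0.308^1 × 0.692^1 = 0.426272
P(M+4) = 0.692^2 = 0.478864
The M+4 peak is largest (0.478864); scaling to 100 gives 19.8 : 89.0 : 100.0.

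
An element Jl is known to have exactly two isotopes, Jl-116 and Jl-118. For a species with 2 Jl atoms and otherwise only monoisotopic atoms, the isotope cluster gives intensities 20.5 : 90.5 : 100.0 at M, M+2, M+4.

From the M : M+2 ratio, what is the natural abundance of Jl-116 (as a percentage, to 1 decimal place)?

31.2%

If p is the fraction of Jl that is Jl-116, then I(M+2)/I(M) = [C(2,1)·p^1·(1−p)] / p^2 = 2·(1−p)/p = 90.5/20.5 = 4.4146
(1−p)/p = 4.4146/2 = 2.2073  ⇒  p = 1/(1 + 2.2073) = 0.3118
Jl-116: 31.2%, Jl-118: 68.8%.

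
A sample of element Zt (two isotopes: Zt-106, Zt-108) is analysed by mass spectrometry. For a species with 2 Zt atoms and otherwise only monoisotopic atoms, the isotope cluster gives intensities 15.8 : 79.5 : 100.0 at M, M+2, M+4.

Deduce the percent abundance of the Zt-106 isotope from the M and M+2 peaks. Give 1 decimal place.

28.4%

Write p for the Zt-106 fraction. I(M+2)/I(M) = [C(2,1)·p^1·(1−p)] / p^2 = 2·(1−p)/p = 79.5/15.8 = 5.0316
(1−p)/p = 5.0316/2 = 2.5158  ⇒  p = 1/(1 + 2.5158) = 0.2844
Zt-106: 28.4%, Zt-108: 71.6%.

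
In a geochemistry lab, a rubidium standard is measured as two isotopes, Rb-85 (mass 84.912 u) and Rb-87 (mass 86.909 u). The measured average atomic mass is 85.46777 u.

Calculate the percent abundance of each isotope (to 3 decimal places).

Rb-85: 72.170%, Rb-87: 27.830%

With x = fraction of Rb-85 (so Rb-87 is 1 − x):
84.912·x + 86.909·(1 − x) = 85.46777
(84.912 − 86.909)·x = 85.46777 − 86.909
x = -1.44123 / -1.997 = 0.72170 → 72.170% Rb-85, 27.830% Rb-87.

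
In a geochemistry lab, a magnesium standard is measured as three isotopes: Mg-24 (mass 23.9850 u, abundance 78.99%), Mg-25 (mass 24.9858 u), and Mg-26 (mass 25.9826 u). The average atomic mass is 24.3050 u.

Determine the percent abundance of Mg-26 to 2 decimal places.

11.01%

Let x and y be the fractions of Mg-25 and Mg-26. Then x + y = 1 − 0.7899 = 0.2101 and 24.9858x + 25.9826y = 24.3050 − 0.7899×23.9850 = 5.3592485.
Substituting: 24.9858x + 25.9826(0.2101 − x) = 5.3592485
(24.9858 − 25.9826)x = -0.09969576  ⇒  x = 0.10002, y = 0.11008
Mg-25: 10.00%, Mg-26: 11.01%.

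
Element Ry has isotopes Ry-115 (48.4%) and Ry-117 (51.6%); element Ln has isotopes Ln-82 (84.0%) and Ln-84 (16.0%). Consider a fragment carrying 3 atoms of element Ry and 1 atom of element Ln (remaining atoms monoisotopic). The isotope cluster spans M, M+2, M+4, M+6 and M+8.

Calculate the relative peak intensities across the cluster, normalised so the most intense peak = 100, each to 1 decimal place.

24.9 : 84.3 : 100.0 : 46.3 : 5.7

Element Ry pattern (n=3): 0.1133799 : 0.36262829 : 0.38660371 : 0.1373881
Element Ln pattern (n=1): 0.8400 : 0.1600
Convolve the two distributions (both contribute in 2-u steps):
  M: 0.1133799×0.8400 = 0.095239
  M+2: 0.1133799×0.1600 + 0.36262829×0.8400 = 0.322749
  M+4: 0.36262829×0.1600 + 0.38660371×0.8400 = 0.382768
  M+6: 0.38660371×0.1600 + 0.1373881×0.8400 = 0.177263
  M+8: 0.1373881×0.1600 = 0.021982
Scale to base peak (0.382768) = 100: 24.9 : 84.3 : 100.0 : 46.3 : 5.7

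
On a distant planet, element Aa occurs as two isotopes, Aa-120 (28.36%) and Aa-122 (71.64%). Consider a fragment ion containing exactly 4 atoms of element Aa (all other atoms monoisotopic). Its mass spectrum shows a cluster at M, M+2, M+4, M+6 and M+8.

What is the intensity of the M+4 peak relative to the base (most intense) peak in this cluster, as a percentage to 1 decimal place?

(0.2836 + 0.7164)^4 gives M 0.0065, M+2 0.0654, M+4 0.2477, M+6 0.4171, M+8 0.2634; the largest is M+6.
P(M+6) = C(4,3) × 0.2836^1 × 0.7164^3 = 4 × 0.2836 × 0.36767723 = 0.417093 (base)
P(M+4) = C(4,2) × 0.2836^2 × 0.7164^2 = 6 × 0.08042896 × 0.51322896 = 0.247671
Relative intensity = 0.247671 / 0.417093 × 100 = 59.4

59.4%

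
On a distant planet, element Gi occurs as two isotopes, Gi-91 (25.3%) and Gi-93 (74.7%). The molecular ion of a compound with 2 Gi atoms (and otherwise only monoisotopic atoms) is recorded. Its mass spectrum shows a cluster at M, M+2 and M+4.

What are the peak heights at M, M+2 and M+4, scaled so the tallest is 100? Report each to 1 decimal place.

11.5 : 67.7 : 100.0

Expanding (0.253 + 0.747)^2:
P(M) = 0.253^2 = 0.064009
P(M+2) = 2 × 0.253^1 × 0.747^1 = 0.377982
P(M+4) = 0.747^2 = 0.558009
The M+4 peak is largest (0.558009); scaling to 100 gives 11.5 : 67.7 : 100.0.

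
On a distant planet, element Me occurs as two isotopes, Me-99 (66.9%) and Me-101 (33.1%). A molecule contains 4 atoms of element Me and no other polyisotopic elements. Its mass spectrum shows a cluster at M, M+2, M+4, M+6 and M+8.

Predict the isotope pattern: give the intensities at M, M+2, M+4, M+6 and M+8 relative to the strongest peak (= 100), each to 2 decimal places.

50.53 : 100.00 : 74.22 : 24.48 : 3.03

The 4 Me atoms are independent, so intensities follow the terms of (0.669 + 0.331)^4.
P(M) = 0.669^4 = 0.200311
P(M+2) = 4 × 0.669^3 × 0.331^1 = 0.396430
P(M+4) = 6 × 0.669^2 × 0.331^2 = 0.294211
P(M+6) = 4 × 0.669^1 × 0.331^3 = 0.097044
P(M+8) = 0.331^4 = 0.012004
The M+2 peak is largest (0.396430); scaling to 100 gives 50.53 : 100.00 : 74.22 : 24.48 : 3.03.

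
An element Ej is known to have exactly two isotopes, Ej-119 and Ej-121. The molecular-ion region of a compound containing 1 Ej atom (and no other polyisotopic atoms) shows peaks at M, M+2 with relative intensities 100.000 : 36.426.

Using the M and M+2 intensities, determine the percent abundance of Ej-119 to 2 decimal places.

Let p = fractional abundance of Ej-119. I(M+2)/I(M) = [C(1,1)·p^0·(1−p)] / p^1 = 1·(1−p)/p = 36.426/100.000 = 0.3643
(1−p)/p = 0.3643/1 = 0.3643  ⇒  p = 1/(1 + 0.3643) = 0.7330
Ej-119: 73.30%, Ej-121: 26.70%.

73.30%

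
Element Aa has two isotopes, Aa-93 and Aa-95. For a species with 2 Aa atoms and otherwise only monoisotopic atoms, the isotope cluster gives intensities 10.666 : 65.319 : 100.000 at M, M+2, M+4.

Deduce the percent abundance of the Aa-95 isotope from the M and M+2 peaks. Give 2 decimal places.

75.38%

Write p for the Aa-93 fraction. I(M+2)/I(M) = [C(2,1)·p^1·(1−p)] / p^2 = 2·(1−p)/p = 65.319/10.666 = 6.1240
(1−p)/p = 6.1240/2 = 3.0620  ⇒  p = 1/(1 + 3.0620) = 0.2462
Aa-93: 24.62%, Aa-95: 75.38%.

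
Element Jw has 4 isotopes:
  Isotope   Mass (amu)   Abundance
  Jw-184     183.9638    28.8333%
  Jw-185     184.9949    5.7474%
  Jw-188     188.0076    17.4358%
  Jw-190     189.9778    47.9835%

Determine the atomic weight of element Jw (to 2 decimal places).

187.61 amu

Average mass = Σ (abundance × isotope mass) = 0.288333 × 183.9638 + 0.057474 × 184.9949 + 0.174358 × 188.0076 + 0.479835 × 189.9778
= 53.04283 + 10.63240 + 32.78063 + 91.15800 = 187.61386 amu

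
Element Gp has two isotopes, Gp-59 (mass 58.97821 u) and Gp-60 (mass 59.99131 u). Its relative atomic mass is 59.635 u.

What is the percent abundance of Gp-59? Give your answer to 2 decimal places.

Writing the weighted mean with unknown fraction x of Gp-59:
58.97821·x + 59.99131·(1 − x) = 59.635
(58.97821 − 59.99131)·x = 59.635 − 59.99131
x = -0.35631 / -1.01310 = 0.35170 → 35.17% Gp-59, 64.83% Gp-60.

35.17%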